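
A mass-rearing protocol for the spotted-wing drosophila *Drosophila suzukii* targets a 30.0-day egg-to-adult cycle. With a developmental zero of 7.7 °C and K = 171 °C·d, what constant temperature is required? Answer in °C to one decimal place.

Required daily accumulation = 171 / 30.0 = 5.700 DD/day.
T = T_base + 5.700 = 7.7 + 5.700 = 13.400 ≈ 13.4 °C.

13.4 °C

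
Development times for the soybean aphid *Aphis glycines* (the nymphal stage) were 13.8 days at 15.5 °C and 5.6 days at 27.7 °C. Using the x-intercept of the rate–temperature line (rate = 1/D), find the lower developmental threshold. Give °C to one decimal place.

Linear rate model ⇒ the product D·(T − T_b) is constant across temperatures.
13.8·(15.5 − T_b) = 5.6·(27.7 − T_b)
T_b = (13.8·15.5 − 5.6·27.7) / (13.8 − 5.6) = 58.78 / 8.2 = 7.168 °C ≈ 7.2 °C.

7.2 °C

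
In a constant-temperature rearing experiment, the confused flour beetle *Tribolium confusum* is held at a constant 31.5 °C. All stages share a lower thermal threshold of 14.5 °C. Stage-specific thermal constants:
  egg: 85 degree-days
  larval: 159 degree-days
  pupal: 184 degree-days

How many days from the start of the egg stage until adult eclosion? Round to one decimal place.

Daily accumulation at 31.5 °C = 31.5 − 14.5 = 17.0 DD/day.
Total K = 85 + 159 + 184 = 428 DD.
Total duration = 428 / 17.0 = 25.176 ≈ 25.2 days.

25.2 days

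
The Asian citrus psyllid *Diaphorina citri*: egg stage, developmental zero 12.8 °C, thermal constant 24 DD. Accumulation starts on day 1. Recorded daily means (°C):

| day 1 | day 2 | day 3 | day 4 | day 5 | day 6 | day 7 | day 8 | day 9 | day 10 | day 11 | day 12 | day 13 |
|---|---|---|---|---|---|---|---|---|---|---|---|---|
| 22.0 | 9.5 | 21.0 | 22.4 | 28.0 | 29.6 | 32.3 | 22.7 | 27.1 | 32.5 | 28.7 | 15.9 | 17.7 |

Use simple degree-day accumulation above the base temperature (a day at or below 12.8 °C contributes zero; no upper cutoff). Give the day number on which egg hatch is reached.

day 4

Daily DD above 12.8 °C: 9.2, 0.0, 8.2, 9.6, 15.2, 16.8, 19.5, 9.9, 14.3, 19.7, 15.9, 3.1, 4.9.
Cumulative: 9.2, 9.2, 17.4, 27.0, 42.2, 59.0, 78.5, 88.4, 102.7, 122.4, 138.3, 141.4, 146.3.
The total first reaches 24 DD on day 4.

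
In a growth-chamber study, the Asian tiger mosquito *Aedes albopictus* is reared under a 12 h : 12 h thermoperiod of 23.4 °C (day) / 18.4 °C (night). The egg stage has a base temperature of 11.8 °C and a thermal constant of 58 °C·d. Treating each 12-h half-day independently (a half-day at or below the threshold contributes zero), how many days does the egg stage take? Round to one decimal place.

6.4 days

Day half: max(0, 23.4 − 11.8) × 0.5 = 11.6 × 0.5 = 5.80 DD.
Night half: max(0, 18.4 − 11.8) × 0.5 = 6.6 × 0.5 = 3.30 DD.
Per 24 h: 9.10 DD/day.
Duration = 58 / 9.10 = 6.374 ≈ 6.4 days.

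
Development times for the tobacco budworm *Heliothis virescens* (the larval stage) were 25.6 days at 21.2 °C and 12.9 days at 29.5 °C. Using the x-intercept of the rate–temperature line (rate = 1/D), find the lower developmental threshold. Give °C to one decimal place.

Under the model K = D·(T − T_b), so D₁·(T₁ − T_b) = D₂·(T₂ − T_b).
25.6·(21.2 − T_b) = 12.9·(29.5 − T_b)
T_b = (25.6·21.2 − 12.9·29.5) / (25.6 − 12.9) = 162.17 / 12.7 = 12.769 °C ≈ 12.8 °C.

12.8 °C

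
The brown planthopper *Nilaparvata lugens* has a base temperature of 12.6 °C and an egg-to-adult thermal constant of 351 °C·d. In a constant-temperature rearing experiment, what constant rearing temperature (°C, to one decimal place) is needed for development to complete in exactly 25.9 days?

Required daily accumulation = 351 / 25.9 = 13.552 DD/day.
T = T_base + 13.552 = 12.6 + 13.552 = 26.152 ≈ 26.2 °C.

26.2 °C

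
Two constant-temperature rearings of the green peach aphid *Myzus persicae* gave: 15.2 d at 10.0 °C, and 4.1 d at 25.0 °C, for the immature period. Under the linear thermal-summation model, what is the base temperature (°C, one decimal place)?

4.5 °C

Linear rate model ⇒ the product D·(T − T_b) is constant across temperatures.
15.2·(10.0 − T_b) = 4.1·(25.0 − T_b)
T_b = (15.2·10.0 − 4.1·25.0) / (15.2 − 4.1) = 49.50 / 11.1 = 4.459 °C ≈ 4.5 °C.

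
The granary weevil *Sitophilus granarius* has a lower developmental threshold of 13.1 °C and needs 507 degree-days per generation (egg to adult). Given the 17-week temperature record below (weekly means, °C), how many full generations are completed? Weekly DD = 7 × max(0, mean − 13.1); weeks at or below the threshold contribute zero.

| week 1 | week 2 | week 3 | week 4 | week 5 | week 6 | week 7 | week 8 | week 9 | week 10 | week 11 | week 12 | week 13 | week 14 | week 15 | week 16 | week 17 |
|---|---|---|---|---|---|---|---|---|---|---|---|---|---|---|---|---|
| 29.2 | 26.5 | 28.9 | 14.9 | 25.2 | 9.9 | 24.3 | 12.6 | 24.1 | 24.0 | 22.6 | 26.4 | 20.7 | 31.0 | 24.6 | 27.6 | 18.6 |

Weekly DD (7 × max(0, T̄ − 13.1)): 112.7, 93.8, 110.6, 12.6, 84.7, 0.0, 78.4, 0.0, 77.0, 76.3, 66.5, 93.1, 53.2, 125.3, 80.5, 101.5, 38.5.
Season total = 1204.7 DD.
Complete generations = ⌊1204.7 / 507⌋ = 2.

2 generations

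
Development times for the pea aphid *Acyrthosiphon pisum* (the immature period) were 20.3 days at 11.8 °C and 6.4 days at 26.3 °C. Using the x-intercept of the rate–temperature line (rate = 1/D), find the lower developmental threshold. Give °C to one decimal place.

5.1 °C

Under the model K = D·(T − T_b), so D₁·(T₁ − T_b) = D₂·(T₂ − T_b).
20.3·(11.8 − T_b) = 6.4·(26.3 − T_b)
T_b = (20.3·11.8 − 6.4·26.3) / (20.3 − 6.4) = 71.22 / 13.9 = 5.124 °C ≈ 5.1 °C.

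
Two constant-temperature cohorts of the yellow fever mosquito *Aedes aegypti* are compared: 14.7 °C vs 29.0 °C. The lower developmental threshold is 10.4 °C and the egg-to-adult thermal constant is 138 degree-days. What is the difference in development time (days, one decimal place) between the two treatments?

At 14.7 °C: 138 / (14.7 − 10.4) = 138 / 4.3 = 32.093 d.
At 29.0 °C: 138 / (29.0 − 10.4) = 138 / 18.6 = 7.419 d.
Difference = |32.093 − 7.419| = 24.674 ≈ 24.7 days.

24.7 days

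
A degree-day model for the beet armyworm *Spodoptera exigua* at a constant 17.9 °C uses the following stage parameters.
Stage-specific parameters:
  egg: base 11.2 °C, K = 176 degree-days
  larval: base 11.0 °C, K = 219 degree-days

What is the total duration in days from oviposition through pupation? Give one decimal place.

egg: 176 / (17.9 − 11.2) = 176 / 6.7 = 26.269 d.
larval: 219 / (17.9 − 11.0) = 219 / 6.9 = 31.739 d.
Sum = 58.008 ≈ 58.0 days.

58.0 days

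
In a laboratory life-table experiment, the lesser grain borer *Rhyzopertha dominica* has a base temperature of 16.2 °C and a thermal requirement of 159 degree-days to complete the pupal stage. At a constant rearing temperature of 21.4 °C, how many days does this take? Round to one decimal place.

30.6 days

Daily accumulation = 21.4 − 16.2 = 5.2 DD/day.
Duration = 159 / 5.2 = 30.577 ≈ 30.6 days.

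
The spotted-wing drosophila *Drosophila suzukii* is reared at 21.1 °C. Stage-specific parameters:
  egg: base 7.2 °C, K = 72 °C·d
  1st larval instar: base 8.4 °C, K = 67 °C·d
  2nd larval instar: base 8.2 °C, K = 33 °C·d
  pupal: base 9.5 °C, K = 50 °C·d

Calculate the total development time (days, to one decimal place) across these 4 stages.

egg: 72 / (21.1 − 7.2) = 72 / 13.9 = 5.180 d.
1st larval instar: 67 / (21.1 − 8.4) = 67 / 12.7 = 5.276 d.
2nd larval instar: 33 / (21.1 − 8.2) = 33 / 12.9 = 2.558 d.
pupal: 50 / (21.1 − 9.5) = 50 / 11.6 = 4.310 d.
Sum = 17.324 ≈ 17.3 days.

17.3 days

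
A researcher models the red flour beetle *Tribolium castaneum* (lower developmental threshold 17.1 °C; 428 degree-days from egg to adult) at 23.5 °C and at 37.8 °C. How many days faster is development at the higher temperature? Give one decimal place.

At 23.5 °C: 428 / (23.5 − 17.1) = 428 / 6.4 = 66.875 d.
At 37.8 °C: 428 / (37.8 − 17.1) = 428 / 20.7 = 20.676 d.
Difference = |66.875 − 20.676| = 46.199 ≈ 46.2 days.

46.2 days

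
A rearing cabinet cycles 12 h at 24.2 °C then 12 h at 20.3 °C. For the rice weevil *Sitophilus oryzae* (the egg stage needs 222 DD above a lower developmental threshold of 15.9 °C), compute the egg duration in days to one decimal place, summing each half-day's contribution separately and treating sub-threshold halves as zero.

35.0 days

Day half: max(0, 24.2 − 15.9) × 0.5 = 8.3 × 0.5 = 4.15 DD.
Night half: max(0, 20.3 − 15.9) × 0.5 = 4.4 × 0.5 = 2.20 DD.
Per 24 h: 6.35 DD/day.
Duration = 222 / 6.35 = 34.961 ≈ 35.0 days.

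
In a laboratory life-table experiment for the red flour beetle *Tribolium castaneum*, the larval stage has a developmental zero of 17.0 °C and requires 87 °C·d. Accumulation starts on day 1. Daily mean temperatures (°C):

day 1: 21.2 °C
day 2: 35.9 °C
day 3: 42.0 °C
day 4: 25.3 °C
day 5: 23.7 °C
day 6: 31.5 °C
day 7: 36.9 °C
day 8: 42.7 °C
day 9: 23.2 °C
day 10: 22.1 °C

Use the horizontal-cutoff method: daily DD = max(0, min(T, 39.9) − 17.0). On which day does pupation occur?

Daily DD above 17.0 °C (capped at 22.9): 4.2, 18.9, 22.9, 8.3, 6.7, 14.5, 19.9, 22.9, 6.2, 5.1.
Cumulative: 4.2, 23.1, 46.0, 54.3, 61.0, 75.5, 95.4, 118.3, 124.5, 129.6.
The total first reaches 87 DD on day 7.

day 7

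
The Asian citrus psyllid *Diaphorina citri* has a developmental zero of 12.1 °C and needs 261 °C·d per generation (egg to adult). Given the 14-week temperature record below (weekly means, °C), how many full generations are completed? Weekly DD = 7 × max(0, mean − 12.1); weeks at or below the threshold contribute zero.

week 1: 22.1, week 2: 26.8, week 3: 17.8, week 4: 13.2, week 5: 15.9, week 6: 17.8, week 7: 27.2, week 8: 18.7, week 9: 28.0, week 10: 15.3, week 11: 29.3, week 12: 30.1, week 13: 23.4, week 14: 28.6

Weekly DD (7 × max(0, T̄ − 12.1)): 70.0, 102.9, 39.9, 7.7, 26.6, 39.9, 105.7, 46.2, 111.3, 22.4, 120.4, 126.0, 79.1, 115.5.
Season total = 1013.6 DD.
Complete generations = ⌊1013.6 / 261⌋ = 3.

3 generations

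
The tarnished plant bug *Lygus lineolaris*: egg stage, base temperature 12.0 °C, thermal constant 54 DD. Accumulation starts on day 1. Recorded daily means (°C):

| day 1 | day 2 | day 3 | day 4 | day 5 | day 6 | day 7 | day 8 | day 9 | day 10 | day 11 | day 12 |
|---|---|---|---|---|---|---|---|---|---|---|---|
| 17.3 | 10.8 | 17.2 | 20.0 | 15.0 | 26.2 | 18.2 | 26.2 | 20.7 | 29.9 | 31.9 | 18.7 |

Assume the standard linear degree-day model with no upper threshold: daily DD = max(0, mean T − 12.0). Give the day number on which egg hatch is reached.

Daily DD above 12.0 °C: 5.3, 0.0, 5.2, 8.0, 3.0, 14.2, 6.2, 14.2, 8.7, 17.9, 19.9, 6.7.
Cumulative: 5.3, 5.3, 10.5, 18.5, 21.5, 35.7, 41.9, 56.1, 64.8, 82.7, 102.6, 109.3.
The total first reaches 54 DD on day 8.

day 8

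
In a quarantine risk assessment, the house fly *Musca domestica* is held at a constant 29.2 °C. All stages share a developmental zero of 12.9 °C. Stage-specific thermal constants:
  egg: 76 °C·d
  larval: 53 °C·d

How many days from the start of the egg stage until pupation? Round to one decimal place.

7.9 days

Daily accumulation at 29.2 °C = 29.2 − 12.9 = 16.3 DD/day.
Total K = 76 + 53 = 129 DD.
Total duration = 129 / 16.3 = 7.914 ≈ 7.9 days.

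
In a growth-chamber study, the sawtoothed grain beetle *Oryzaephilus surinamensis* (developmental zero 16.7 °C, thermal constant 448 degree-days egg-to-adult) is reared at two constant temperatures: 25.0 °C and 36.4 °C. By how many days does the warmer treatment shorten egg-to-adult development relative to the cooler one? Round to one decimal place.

31.2 days

At 25.0 °C: 448 / (25.0 − 16.7) = 448 / 8.3 = 53.976 d.
At 36.4 °C: 448 / (36.4 − 16.7) = 448 / 19.7 = 22.741 d.
Difference = |53.976 − 22.741| = 31.235 ≈ 31.2 days.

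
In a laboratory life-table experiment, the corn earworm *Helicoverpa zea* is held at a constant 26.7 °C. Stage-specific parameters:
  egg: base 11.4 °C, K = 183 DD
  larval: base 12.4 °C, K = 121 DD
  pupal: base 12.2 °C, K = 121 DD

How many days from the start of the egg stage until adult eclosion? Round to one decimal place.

egg: 183 / (26.7 − 11.4) = 183 / 15.3 = 11.961 d.
larval: 121 / (26.7 − 12.4) = 121 / 14.3 = 8.462 d.
pupal: 121 / (26.7 − 12.2) = 121 / 14.5 = 8.345 d.
Sum = 28.767 ≈ 28.8 days.

28.8 days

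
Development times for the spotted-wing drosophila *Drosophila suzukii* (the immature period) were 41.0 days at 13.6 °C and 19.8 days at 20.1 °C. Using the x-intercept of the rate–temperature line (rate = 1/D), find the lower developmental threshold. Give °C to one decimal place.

Under the model K = D·(T − T_b), so D₁·(T₁ − T_b) = D₂·(T₂ − T_b).
41.0·(13.6 − T_b) = 19.8·(20.1 − T_b)
T_b = (41.0·13.6 − 19.8·20.1) / (41.0 − 19.8) = 159.62 / 21.2 = 7.529 °C ≈ 7.5 °C.

7.5 °C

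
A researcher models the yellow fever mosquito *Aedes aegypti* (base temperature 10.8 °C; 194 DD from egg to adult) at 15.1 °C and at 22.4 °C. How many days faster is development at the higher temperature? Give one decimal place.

28.4 days

At 15.1 °C: 194 / (15.1 − 10.8) = 194 / 4.3 = 45.116 d.
At 22.4 °C: 194 / (22.4 − 10.8) = 194 / 11.6 = 16.724 d.
Difference = |45.116 − 16.724| = 28.392 ≈ 28.4 days.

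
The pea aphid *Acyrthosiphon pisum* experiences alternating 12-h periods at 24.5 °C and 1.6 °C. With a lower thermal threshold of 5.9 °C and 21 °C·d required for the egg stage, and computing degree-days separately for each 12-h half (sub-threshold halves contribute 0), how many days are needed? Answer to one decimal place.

2.3 days

Day half: max(0, 24.5 − 5.9) × 0.5 = 18.6 × 0.5 = 9.30 DD.
Night half: max(0, 1.6 − 5.9) × 0.5 = 0.0 × 0.5 = 0.00 DD.
Per 24 h: 9.30 DD/day.
Duration = 21 / 9.30 = 2.258 ≈ 2.3 days.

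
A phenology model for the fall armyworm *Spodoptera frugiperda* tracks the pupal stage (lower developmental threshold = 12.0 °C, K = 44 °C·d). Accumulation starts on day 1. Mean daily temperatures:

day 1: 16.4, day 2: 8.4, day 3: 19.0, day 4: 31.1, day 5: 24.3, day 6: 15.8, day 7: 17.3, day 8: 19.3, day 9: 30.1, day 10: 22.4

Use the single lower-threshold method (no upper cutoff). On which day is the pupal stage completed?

day 6

Daily DD above 12.0 °C: 4.4, 0.0, 7.0, 19.1, 12.3, 3.8, 5.3, 7.3, 18.1, 10.4.
Cumulative: 4.4, 4.4, 11.4, 30.5, 42.8, 46.6, 51.9, 59.2, 77.3, 87.7.
The total first reaches 44 DD on day 6.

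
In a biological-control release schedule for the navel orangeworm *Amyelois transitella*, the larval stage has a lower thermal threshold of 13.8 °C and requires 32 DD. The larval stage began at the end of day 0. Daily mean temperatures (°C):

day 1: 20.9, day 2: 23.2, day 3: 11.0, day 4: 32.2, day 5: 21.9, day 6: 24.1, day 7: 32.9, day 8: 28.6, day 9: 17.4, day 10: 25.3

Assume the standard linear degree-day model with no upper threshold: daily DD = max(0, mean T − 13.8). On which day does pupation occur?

day 4

Daily DD above 13.8 °C: 7.1, 9.4, 0.0, 18.4, 8.1, 10.3, 19.1, 14.8, 3.6, 11.5.
Cumulative: 7.1, 16.5, 16.5, 34.9, 43.0, 53.3, 72.4, 87.2, 90.8, 102.3.
The total first reaches 32 DD on day 4.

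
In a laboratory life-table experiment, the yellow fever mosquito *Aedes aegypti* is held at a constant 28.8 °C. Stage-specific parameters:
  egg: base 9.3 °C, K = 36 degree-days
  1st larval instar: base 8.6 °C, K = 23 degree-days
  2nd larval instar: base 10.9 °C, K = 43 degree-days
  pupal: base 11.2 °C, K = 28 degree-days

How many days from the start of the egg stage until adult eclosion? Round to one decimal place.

7.0 days

egg: 36 / (28.8 − 9.3) = 36 / 19.5 = 1.846 d.
1st larval instar: 23 / (28.8 − 8.6) = 23 / 20.2 = 1.139 d.
2nd larval instar: 43 / (28.8 − 10.9) = 43 / 17.9 = 2.402 d.
pupal: 28 / (28.8 − 11.2) = 28 / 17.6 = 1.591 d.
Sum = 6.978 ≈ 7.0 days.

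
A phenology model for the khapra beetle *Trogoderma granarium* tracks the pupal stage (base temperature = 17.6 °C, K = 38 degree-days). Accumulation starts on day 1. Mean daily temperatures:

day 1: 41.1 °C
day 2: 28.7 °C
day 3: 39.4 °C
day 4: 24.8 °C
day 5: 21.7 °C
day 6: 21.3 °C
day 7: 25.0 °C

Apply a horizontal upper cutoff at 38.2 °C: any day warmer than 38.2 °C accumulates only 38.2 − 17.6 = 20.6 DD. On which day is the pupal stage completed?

Daily DD above 17.6 °C (capped at 20.6): 20.6, 11.1, 20.6, 7.2, 4.1, 3.7, 7.4.
Cumulative: 20.6, 31.7, 52.3, 59.5, 63.6, 67.3, 74.7.
The total first reaches 38 DD on day 3.

day 3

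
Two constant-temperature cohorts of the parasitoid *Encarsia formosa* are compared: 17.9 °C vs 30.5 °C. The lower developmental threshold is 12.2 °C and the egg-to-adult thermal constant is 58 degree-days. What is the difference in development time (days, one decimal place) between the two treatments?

At 17.9 °C: 58 / (17.9 − 12.2) = 58 / 5.7 = 10.175 d.
At 30.5 °C: 58 / (30.5 − 12.2) = 58 / 18.3 = 3.169 d.
Difference = |10.175 − 3.169| = 7.006 ≈ 7.0 days.

7.0 days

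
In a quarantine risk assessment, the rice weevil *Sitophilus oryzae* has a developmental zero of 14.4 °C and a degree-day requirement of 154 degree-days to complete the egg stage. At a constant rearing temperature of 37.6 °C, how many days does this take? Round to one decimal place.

Daily accumulation = 37.6 − 14.4 = 23.2 DD/day.
Duration = 154 / 23.2 = 6.638 ≈ 6.6 days.

6.6 days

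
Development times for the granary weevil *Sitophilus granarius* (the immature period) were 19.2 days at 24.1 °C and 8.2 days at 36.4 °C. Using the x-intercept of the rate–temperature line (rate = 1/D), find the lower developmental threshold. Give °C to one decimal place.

14.9 °C

Under the model K = D·(T − T_b), so D₁·(T₁ − T_b) = D₂·(T₂ − T_b).
19.2·(24.1 − T_b) = 8.2·(36.4 − T_b)
T_b = (19.2·24.1 − 8.2·36.4) / (19.2 − 8.2) = 164.24 / 11.0 = 14.931 °C ≈ 14.9 °C.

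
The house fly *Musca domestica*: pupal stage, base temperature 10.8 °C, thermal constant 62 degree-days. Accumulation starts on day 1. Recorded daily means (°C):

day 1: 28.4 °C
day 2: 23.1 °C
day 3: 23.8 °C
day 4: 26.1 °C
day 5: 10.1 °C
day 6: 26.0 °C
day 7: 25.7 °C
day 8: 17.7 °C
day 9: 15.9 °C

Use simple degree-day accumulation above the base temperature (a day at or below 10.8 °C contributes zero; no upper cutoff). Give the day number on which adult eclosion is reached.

day 6

Daily DD above 10.8 °C: 17.6, 12.3, 13.0, 15.3, 0.0, 15.2, 14.9, 6.9, 5.1.
Cumulative: 17.6, 29.9, 42.9, 58.2, 58.2, 73.4, 88.3, 95.2, 100.3.
The total first reaches 62 DD on day 6.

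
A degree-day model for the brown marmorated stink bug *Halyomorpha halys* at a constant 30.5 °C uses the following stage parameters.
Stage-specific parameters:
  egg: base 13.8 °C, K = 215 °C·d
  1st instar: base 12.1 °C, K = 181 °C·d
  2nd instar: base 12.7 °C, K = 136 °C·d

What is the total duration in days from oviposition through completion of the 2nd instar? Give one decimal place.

egg: 215 / (30.5 − 13.8) = 215 / 16.7 = 12.874 d.
1st instar: 181 / (30.5 − 12.1) = 181 / 18.4 = 9.837 d.
2nd instar: 136 / (30.5 − 12.7) = 136 / 17.8 = 7.640 d.
Sum = 30.352 ≈ 30.4 days.

30.4 days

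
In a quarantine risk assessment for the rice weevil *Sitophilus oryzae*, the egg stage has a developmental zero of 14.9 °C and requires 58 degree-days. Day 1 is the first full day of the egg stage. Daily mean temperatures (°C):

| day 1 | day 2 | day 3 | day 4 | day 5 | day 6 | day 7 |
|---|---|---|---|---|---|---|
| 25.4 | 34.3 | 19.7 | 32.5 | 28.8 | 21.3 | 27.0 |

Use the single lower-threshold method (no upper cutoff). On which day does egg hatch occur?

day 5

Daily DD above 14.9 °C: 10.5, 19.4, 4.8, 17.6, 13.9, 6.4, 12.1.
Cumulative: 10.5, 29.9, 34.7, 52.3, 66.2, 72.6, 84.7.
The total first reaches 58 DD on day 5.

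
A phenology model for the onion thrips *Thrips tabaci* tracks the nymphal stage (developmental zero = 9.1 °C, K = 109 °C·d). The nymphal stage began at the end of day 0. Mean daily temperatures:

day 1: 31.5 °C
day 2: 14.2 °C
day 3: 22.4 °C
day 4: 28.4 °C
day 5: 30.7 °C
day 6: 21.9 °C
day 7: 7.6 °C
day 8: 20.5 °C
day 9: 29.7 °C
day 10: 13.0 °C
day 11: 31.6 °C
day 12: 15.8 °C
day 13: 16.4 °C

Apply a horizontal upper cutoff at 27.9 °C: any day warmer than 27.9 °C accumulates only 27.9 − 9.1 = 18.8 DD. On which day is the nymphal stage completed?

day 9

Daily DD above 9.1 °C (capped at 18.8): 18.8, 5.1, 13.3, 18.8, 18.8, 12.8, 0.0, 11.4, 18.8, 3.9, 18.8, 6.7, 7.3.
Cumulative: 18.8, 23.9, 37.2, 56.0, 74.8, 87.6, 87.6, 99.0, 117.8, 121.7, 140.5, 147.2, 154.5.
The total first reaches 109 DD on day 9.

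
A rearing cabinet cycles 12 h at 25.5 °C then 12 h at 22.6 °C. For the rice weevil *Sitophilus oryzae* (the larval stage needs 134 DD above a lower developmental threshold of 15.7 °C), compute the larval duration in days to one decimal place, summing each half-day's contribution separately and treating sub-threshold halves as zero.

Day half: max(0, 25.5 − 15.7) × 0.5 = 9.8 × 0.5 = 4.90 DD.
Night half: max(0, 22.6 − 15.7) × 0.5 = 6.9 × 0.5 = 3.45 DD.
Per 24 h: 8.35 DD/day.
Duration = 134 / 8.35 = 16.048 ≈ 16.0 days.

16.0 days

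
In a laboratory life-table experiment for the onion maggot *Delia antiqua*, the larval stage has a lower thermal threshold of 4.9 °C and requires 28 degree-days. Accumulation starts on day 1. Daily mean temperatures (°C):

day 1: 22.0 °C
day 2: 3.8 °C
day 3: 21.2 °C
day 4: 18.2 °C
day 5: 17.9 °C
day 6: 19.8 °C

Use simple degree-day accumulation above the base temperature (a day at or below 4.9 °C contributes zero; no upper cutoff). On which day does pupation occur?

Daily DD above 4.9 °C: 17.1, 0.0, 16.3, 13.3, 13.0, 14.9.
Cumulative: 17.1, 17.1, 33.4, 46.7, 59.7, 74.6.
The total first reaches 28 DD on day 3.

day 3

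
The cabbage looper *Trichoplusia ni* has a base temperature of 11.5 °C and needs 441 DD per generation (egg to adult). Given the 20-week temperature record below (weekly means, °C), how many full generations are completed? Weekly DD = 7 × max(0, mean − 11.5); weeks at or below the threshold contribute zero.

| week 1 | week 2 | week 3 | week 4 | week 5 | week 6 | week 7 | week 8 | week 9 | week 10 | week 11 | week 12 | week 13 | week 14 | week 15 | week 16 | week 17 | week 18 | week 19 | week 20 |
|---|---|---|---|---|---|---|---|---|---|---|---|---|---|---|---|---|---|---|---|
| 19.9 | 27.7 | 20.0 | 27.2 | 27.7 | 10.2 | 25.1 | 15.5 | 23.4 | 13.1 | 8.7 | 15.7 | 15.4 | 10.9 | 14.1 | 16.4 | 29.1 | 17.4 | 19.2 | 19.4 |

Weekly DD (7 × max(0, T̄ − 11.5)): 58.8, 113.4, 59.5, 109.9, 113.4, 0.0, 95.2, 28.0, 83.3, 11.2, 0.0, 29.4, 27.3, 0.0, 18.2, 34.3, 123.2, 41.3, 53.9, 55.3.
Season total = 1055.6 DD.
Complete generations = ⌊1055.6 / 441⌋ = 2.

2 generations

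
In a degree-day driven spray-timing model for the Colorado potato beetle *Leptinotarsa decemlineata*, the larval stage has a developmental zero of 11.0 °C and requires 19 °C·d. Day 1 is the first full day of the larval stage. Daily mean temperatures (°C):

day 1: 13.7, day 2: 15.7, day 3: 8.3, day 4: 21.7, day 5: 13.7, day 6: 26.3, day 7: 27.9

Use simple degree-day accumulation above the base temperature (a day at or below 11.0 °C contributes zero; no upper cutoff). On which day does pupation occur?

day 5

Daily DD above 11.0 °C: 2.7, 4.7, 0.0, 10.7, 2.7, 15.3, 16.9.
Cumulative: 2.7, 7.4, 7.4, 18.1, 20.8, 36.1, 53.0.
The total first reaches 19 DD on day 5.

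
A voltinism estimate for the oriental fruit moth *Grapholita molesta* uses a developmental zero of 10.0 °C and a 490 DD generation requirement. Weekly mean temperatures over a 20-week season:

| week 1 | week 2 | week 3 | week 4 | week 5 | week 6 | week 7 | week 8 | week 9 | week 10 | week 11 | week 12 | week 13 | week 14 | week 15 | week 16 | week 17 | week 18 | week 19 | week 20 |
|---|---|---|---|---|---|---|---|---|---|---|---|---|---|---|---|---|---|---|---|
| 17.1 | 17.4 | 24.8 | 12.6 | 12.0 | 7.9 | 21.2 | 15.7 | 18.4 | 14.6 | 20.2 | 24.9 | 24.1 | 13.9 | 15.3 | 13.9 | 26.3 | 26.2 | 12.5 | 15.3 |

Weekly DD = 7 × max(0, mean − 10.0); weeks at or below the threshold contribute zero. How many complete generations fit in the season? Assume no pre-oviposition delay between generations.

Weekly DD (7 × max(0, T̄ − 10.0)): 49.7, 51.8, 103.6, 18.2, 14.0, 0.0, 78.4, 39.9, 58.8, 32.2, 71.4, 104.3, 98.7, 27.3, 37.1, 27.3, 114.1, 113.4, 17.5, 37.1.
Season total = 1094.8 DD.
Complete generations = ⌊1094.8 / 490⌋ = 2.

2 generations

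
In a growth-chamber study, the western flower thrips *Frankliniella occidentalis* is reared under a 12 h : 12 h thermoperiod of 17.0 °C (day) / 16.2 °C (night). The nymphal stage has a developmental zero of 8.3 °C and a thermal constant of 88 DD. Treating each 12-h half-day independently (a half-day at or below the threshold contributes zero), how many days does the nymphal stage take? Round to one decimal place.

Day half: max(0, 17.0 − 8.3) × 0.5 = 8.7 × 0.5 = 4.35 DD.
Night half: max(0, 16.2 − 8.3) × 0.5 = 7.9 × 0.5 = 3.95 DD.
Per 24 h: 8.30 DD/day.
Duration = 88 / 8.30 = 10.602 ≈ 10.6 days.

10.6 days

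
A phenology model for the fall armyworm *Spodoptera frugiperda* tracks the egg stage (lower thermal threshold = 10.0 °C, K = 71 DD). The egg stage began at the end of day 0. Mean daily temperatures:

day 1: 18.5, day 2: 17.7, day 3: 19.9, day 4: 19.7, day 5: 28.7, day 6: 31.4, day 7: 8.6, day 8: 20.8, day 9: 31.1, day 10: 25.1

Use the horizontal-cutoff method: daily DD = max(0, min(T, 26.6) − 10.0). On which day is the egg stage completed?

Daily DD above 10.0 °C (capped at 16.6): 8.5, 7.7, 9.9, 9.7, 16.6, 16.6, 0.0, 10.8, 16.6, 15.1.
Cumulative: 8.5, 16.2, 26.1, 35.8, 52.4, 69.0, 69.0, 79.8, 96.4, 111.5.
The total first reaches 71 DD on day 8.

day 8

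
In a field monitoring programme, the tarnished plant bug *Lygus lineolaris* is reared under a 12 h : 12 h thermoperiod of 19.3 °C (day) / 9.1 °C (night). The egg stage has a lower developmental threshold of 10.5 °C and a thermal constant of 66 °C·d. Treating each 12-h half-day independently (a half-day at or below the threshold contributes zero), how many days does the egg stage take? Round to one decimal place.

15.0 days

Day half: max(0, 19.3 − 10.5) × 0.5 = 8.8 × 0.5 = 4.40 DD.
Night half: max(0, 9.1 − 10.5) × 0.5 = 0.0 × 0.5 = 0.00 DD.
Per 24 h: 4.40 DD/day.
Duration = 66 / 4.40 = 15.000 ≈ 15.0 days.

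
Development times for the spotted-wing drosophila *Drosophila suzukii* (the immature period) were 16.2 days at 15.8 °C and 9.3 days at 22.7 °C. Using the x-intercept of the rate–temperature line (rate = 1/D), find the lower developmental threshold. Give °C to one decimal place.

6.5 °C

Equal thermal constants: D₁(T₁ − T_b) = D₂(T₂ − T_b).
16.2·(15.8 − T_b) = 9.3·(22.7 − T_b)
T_b = (16.2·15.8 − 9.3·22.7) / (16.2 − 9.3) = 44.85 / 6.9 = 6.500 °C ≈ 6.5 °C.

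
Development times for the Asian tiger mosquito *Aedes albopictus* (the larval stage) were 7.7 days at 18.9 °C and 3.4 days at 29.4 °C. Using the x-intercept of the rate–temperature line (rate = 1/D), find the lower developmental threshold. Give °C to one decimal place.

Under the model K = D·(T − T_b), so D₁·(T₁ − T_b) = D₂·(T₂ − T_b).
7.7·(18.9 − T_b) = 3.4·(29.4 − T_b)
T_b = (7.7·18.9 − 3.4·29.4) / (7.7 − 3.4) = 45.57 / 4.3 = 10.598 °C ≈ 10.6 °C.

10.6 °C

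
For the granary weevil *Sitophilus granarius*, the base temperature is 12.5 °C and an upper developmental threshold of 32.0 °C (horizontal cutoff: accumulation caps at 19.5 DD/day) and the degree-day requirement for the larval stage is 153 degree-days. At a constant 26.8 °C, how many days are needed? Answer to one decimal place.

Daily accumulation = 26.8 − 12.5 = 14.3 DD/day.
Duration = 153 / 14.3 = 10.699 ≈ 10.7 days.

10.7 days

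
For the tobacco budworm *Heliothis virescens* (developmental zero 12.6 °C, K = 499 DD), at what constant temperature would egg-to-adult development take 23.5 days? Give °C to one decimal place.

33.8 °C

Required daily accumulation = 499 / 23.5 = 21.234 DD/day.
T = T_base + 21.234 = 12.6 + 21.234 = 33.834 ≈ 33.8 °C.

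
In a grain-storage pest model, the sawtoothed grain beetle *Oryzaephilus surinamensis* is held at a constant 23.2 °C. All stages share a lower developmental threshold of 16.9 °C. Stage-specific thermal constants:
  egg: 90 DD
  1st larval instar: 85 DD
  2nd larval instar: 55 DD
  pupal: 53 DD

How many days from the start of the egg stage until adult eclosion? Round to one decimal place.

Daily accumulation at 23.2 °C = 23.2 − 16.9 = 6.3 DD/day.
Total K = 90 + 85 + 55 + 53 = 283 DD.
Total duration = 283 / 6.3 = 44.921 ≈ 44.9 days.

44.9 days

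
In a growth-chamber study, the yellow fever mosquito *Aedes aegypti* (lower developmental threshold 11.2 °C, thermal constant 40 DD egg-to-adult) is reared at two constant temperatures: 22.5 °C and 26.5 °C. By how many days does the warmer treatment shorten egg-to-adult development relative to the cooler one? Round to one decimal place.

At 22.5 °C: 40 / (22.5 − 11.2) = 40 / 11.3 = 3.540 d.
At 26.5 °C: 40 / (26.5 − 11.2) = 40 / 15.3 = 2.614 d.
Difference = |3.540 − 2.614| = 0.925 ≈ 0.9 days.

0.9 days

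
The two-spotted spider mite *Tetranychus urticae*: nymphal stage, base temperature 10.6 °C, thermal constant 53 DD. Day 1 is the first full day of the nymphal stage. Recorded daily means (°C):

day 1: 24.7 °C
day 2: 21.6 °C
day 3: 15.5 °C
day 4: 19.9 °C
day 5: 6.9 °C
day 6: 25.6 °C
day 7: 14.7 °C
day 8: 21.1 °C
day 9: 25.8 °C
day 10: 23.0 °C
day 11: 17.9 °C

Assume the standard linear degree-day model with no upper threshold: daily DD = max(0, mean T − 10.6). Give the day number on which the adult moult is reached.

Daily DD above 10.6 °C: 14.1, 11.0, 4.9, 9.3, 0.0, 15.0, 4.1, 10.5, 15.2, 12.4, 7.3.
Cumulative: 14.1, 25.1, 30.0, 39.3, 39.3, 54.3, 58.4, 68.9, 84.1, 96.5, 103.8.
The total first reaches 53 DD on day 6.

day 6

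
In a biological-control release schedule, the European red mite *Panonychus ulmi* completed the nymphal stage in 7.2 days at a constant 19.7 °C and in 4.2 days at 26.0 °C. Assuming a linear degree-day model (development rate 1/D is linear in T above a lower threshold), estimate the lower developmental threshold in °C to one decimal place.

Equal thermal constants: D₁(T₁ − T_b) = D₂(T₂ − T_b).
7.2·(19.7 − T_b) = 4.2·(26.0 − T_b)
T_b = (7.2·19.7 − 4.2·26.0) / (7.2 − 4.2) = 32.64 / 3.0 = 10.880 °C ≈ 10.9 °C.

10.9 °C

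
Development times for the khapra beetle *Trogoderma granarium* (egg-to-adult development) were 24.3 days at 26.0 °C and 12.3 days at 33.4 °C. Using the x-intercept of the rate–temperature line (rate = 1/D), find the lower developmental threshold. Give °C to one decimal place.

18.4 °C

Under the model K = D·(T − T_b), so D₁·(T₁ − T_b) = D₂·(T₂ − T_b).
24.3·(26.0 − T_b) = 12.3·(33.4 − T_b)
T_b = (24.3·26.0 − 12.3·33.4) / (24.3 − 12.3) = 220.98 / 12.0 = 18.415 °C ≈ 18.4 °C.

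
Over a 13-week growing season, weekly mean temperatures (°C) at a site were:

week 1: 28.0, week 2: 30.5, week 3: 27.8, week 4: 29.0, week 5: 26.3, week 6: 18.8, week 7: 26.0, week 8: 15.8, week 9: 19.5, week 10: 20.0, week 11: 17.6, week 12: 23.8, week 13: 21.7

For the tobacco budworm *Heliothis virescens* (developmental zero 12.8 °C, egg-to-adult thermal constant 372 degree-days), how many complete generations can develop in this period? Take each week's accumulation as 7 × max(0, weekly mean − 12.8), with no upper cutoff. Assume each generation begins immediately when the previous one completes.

Weekly DD (7 × max(0, T̄ − 12.8)): 106.4, 123.9, 105.0, 113.4, 94.5, 42.0, 92.4, 21.0, 46.9, 50.4, 33.6, 77.0, 62.3.
Season total = 968.8 DD.
Complete generations = ⌊968.8 / 372⌋ = 2.

2 generations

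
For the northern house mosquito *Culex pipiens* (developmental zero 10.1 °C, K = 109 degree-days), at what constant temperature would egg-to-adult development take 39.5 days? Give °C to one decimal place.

Required daily accumulation = 109 / 39.5 = 2.759 DD/day.
T = T_base + 2.759 = 10.1 + 2.759 = 12.859 ≈ 12.9 °C.

12.9 °C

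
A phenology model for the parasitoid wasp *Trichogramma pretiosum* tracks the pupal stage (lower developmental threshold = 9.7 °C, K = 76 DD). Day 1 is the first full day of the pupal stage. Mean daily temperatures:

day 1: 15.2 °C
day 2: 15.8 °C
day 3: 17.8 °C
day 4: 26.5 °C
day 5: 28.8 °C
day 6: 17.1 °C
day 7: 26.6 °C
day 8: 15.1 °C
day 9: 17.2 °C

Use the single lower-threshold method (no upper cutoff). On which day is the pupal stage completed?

day 7

Daily DD above 9.7 °C: 5.5, 6.1, 8.1, 16.8, 19.1, 7.4, 16.9, 5.4, 7.5.
Cumulative: 5.5, 11.6, 19.7, 36.5, 55.6, 63.0, 79.9, 85.3, 92.8.
The total first reaches 76 DD on day 7.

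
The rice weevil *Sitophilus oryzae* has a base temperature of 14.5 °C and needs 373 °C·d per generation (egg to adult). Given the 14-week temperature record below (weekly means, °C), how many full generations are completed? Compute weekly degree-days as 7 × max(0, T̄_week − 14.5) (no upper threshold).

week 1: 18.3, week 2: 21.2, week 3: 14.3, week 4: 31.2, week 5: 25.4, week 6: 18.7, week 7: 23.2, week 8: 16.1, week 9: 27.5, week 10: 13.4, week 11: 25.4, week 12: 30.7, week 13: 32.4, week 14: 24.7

2 generations

Weekly DD (7 × max(0, T̄ − 14.5)): 26.6, 46.9, 0.0, 116.9, 76.3, 29.4, 60.9, 11.2, 91.0, 0.0, 76.3, 113.4, 125.3, 71.4.
Season total = 845.6 DD.
Complete generations = ⌊845.6 / 373⌋ = 2.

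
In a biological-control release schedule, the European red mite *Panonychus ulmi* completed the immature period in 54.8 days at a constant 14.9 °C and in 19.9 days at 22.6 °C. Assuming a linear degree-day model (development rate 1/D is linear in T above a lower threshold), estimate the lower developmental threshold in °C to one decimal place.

Equal thermal constants: D₁(T₁ − T_b) = D₂(T₂ − T_b).
54.8·(14.9 − T_b) = 19.9·(22.6 − T_b)
T_b = (54.8·14.9 − 19.9·22.6) / (54.8 − 19.9) = 366.78 / 34.9 = 10.509 °C ≈ 10.5 °C.

10.5 °C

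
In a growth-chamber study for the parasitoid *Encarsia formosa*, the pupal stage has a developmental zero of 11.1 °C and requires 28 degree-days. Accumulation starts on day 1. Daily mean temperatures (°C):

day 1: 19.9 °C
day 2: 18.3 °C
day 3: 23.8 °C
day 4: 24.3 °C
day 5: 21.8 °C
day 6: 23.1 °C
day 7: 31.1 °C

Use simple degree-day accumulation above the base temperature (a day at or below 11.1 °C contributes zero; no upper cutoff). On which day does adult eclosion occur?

day 3

Daily DD above 11.1 °C: 8.8, 7.2, 12.7, 13.2, 10.7, 12.0, 20.0.
Cumulative: 8.8, 16.0, 28.7, 41.9, 52.6, 64.6, 84.6.
The total first reaches 28 DD on day 3.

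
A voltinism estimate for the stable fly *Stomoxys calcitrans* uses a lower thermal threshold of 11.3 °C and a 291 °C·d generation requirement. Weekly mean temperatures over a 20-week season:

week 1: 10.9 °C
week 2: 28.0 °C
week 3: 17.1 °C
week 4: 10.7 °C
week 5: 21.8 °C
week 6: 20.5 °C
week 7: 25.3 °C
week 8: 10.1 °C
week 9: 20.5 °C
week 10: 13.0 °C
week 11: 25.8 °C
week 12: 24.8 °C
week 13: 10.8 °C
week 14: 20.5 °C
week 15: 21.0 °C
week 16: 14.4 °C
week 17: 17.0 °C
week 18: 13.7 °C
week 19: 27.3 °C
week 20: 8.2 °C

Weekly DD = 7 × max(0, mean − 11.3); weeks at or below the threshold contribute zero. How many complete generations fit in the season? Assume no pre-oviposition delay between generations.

3 generations

Weekly DD (7 × max(0, T̄ − 11.3)): 0.0, 116.9, 40.6, 0.0, 73.5, 64.4, 98.0, 0.0, 64.4, 11.9, 101.5, 94.5, 0.0, 64.4, 67.9, 21.7, 39.9, 16.8, 112.0, 0.0.
Season total = 988.4 DD.
Complete generations = ⌊988.4 / 291⌋ = 3.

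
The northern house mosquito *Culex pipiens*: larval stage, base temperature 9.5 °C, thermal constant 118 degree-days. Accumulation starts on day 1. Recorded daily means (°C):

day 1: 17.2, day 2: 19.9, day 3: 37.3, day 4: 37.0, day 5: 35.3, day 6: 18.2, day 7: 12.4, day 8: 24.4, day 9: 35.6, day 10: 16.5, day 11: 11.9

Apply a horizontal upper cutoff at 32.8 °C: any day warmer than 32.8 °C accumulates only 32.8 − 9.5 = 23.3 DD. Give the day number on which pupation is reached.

day 9

Daily DD above 9.5 °C (capped at 23.3): 7.7, 10.4, 23.3, 23.3, 23.3, 8.7, 2.9, 14.9, 23.3, 7.0, 2.4.
Cumulative: 7.7, 18.1, 41.4, 64.7, 88.0, 96.7, 99.6, 114.5, 137.8, 144.8, 147.2.
The total first reaches 118 DD on day 9.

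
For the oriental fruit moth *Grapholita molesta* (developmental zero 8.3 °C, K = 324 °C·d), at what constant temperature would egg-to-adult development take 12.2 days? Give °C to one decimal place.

34.9 °C

Required daily accumulation = 324 / 12.2 = 26.557 DD/day.
T = T_base + 26.557 = 8.3 + 26.557 = 34.857 ≈ 34.9 °C.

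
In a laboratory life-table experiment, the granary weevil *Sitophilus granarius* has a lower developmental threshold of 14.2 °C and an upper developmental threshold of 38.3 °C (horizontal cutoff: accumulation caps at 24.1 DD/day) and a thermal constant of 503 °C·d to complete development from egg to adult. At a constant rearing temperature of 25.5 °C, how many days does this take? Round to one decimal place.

Daily accumulation = 25.5 − 14.2 = 11.3 DD/day.
Duration = 503 / 11.3 = 44.513 ≈ 44.5 days.

44.5 days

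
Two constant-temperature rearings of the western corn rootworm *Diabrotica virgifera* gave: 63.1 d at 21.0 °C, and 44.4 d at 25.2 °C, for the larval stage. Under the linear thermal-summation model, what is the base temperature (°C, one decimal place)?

Linear rate model ⇒ the product D·(T − T_b) is constant across temperatures.
63.1·(21.0 − T_b) = 44.4·(25.2 − T_b)
T_b = (63.1·21.0 − 44.4·25.2) / (63.1 − 44.4) = 206.22 / 18.7 = 11.028 °C ≈ 11.0 °C.

11.0 °C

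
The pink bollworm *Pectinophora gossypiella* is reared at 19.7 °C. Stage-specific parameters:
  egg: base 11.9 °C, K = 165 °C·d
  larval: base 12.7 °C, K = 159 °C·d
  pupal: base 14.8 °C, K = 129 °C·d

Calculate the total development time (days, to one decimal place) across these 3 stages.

egg: 165 / (19.7 − 11.9) = 165 / 7.8 = 21.154 d.
larval: 159 / (19.7 − 12.7) = 159 / 7.0 = 22.714 d.
pupal: 129 / (19.7 − 14.8) = 129 / 4.9 = 26.327 d.
Sum = 70.195 ≈ 70.2 days.

70.2 days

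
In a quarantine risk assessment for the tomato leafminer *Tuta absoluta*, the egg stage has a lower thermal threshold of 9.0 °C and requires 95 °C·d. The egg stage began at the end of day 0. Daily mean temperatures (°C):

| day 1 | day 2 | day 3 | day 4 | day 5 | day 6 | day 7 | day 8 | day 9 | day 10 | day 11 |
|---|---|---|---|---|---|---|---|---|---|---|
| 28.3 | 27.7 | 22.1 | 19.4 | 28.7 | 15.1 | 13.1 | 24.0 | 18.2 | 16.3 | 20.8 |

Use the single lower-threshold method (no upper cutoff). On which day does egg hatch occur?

Daily DD above 9.0 °C: 19.3, 18.7, 13.1, 10.4, 19.7, 6.1, 4.1, 15.0, 9.2, 7.3, 11.8.
Cumulative: 19.3, 38.0, 51.1, 61.5, 81.2, 87.3, 91.4, 106.4, 115.6, 122.9, 134.7.
The total first reaches 95 DD on day 8.

day 8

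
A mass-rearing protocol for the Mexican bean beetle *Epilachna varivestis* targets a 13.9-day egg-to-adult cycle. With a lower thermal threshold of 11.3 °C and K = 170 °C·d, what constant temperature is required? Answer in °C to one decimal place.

Required daily accumulation = 170 / 13.9 = 12.230 DD/day.
T = T_base + 12.230 = 11.3 + 12.230 = 23.530 ≈ 23.5 °C.

23.5 °C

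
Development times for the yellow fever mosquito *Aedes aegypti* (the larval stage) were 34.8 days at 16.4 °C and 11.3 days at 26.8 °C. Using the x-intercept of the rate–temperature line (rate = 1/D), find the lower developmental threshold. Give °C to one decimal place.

Linear rate model ⇒ the product D·(T − T_b) is constant across temperatures.
34.8·(16.4 − T_b) = 11.3·(26.8 − T_b)
T_b = (34.8·16.4 − 11.3·26.8) / (34.8 − 11.3) = 267.88 / 23.5 = 11.399 °C ≈ 11.4 °C.

11.4 °C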